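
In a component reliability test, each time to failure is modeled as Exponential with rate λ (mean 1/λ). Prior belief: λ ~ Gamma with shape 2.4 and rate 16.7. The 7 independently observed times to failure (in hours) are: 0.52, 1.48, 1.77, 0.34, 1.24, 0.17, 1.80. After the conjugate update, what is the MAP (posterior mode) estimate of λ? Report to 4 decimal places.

With a Gamma(shape α, rate β) prior on the exponential rate λ, the posterior after n observations with total T = Σxᵢ is Gamma(α+n, β+T).
Sum of observations T = 7.32 hours; n = 7.
Posterior: Gamma(2.4+7, 16.7+7.32) = Gamma(9.4, 24.02).
Mode = (α−1)/β = 0.3497.

0.3497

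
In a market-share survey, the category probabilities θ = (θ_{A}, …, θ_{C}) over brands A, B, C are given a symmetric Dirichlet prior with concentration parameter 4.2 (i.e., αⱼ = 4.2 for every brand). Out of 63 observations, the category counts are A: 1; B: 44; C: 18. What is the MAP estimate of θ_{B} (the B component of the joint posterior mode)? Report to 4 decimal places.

0.6501

The Dirichlet prior is conjugate to the Multinomial likelihood: each posterior αⱼ = prior αⱼ + observed count nⱼ.
Posterior concentration: (5.2, 48.2, 22.2), total = 75.6.
Joint mode component: (α_{B}−1)/(Σα−K) = 47.2/72.6 = 0.6501.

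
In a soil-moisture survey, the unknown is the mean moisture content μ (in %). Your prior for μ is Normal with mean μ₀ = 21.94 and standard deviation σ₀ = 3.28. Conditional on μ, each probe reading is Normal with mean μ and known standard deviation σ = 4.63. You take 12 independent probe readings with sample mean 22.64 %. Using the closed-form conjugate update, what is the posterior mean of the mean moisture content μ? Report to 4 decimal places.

22.5403

For Normal data with known variance σ², a Normal(μ₀, σ₀²) prior on μ is conjugate. Posterior precision = 1/σ₀² + n/σ²; posterior mean is the precision-weighted average of μ₀ and x̄.
n·x̄ = 12·22.64 = 271.68.
σ₀² = 3.28² = 10.7584, σ² = 4.63² = 21.4369; σ² + n·σ₀² = 21.4369 + 12·10.7584 = 150.5377.
Posterior mean = (μ₀/σ₀² + n·x̄/σ²)/(1/σ₀² + n/σ²) = (σ²·μ₀ + σ₀²·n·x̄)/(σ² + n·σ₀²) = (21.4369·21.94 + 10.7584·271.68)/150.5377 = 3393.167698/150.5377 = 22.5403.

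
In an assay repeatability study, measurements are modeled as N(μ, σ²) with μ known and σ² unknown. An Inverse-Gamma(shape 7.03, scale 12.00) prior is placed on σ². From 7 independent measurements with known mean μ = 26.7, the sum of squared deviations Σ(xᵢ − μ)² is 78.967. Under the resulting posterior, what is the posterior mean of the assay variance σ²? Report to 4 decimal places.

5.4023

With known mean μ and an Inverse-Gamma(α, β) prior on σ², the Normal likelihood is conjugate: posterior is Inv-Gamma(α + n/2, β + Σ(xᵢ−μ)²/2).
Posterior: Inv-Gamma(7.03 + 7/2, 12.00 + 78.967/2) = Inv-Gamma(10.53, 51.4835).
E[σ²|data] = β/(α−1) = 51.4835/9.53 = 5.4023.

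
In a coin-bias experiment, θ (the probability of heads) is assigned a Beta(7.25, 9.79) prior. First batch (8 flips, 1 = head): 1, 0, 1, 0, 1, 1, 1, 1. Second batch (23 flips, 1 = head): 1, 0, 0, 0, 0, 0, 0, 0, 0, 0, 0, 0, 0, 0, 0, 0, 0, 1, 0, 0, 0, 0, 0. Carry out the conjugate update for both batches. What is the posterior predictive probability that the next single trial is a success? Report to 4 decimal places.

The Beta prior is conjugate to a Binomial/Bernoulli likelihood; the update adds successes to α and failures to β.
After batch 1: Beta(7.25+6, 9.79+2) = Beta(13.25, 11.79).
After batch 2: Beta(13.25+2, 11.79+21) = Beta(15.25, 32.79).
For a single future Bernoulli trial, P(success | data) = α/(α+β) = 0.3174.

0.3174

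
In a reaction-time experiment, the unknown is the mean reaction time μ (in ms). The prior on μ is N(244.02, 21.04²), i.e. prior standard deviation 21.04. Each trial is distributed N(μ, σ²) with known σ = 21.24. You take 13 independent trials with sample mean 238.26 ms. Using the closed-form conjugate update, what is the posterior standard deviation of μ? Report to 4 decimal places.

5.6728

For Normal data with known variance σ², a Normal(μ₀, σ₀²) prior on μ is conjugate. Posterior precision = 1/σ₀² + n/σ²; posterior mean is the precision-weighted average of μ₀ and x̄.
σ₀² = 21.04² = 442.6816, σ² = 21.24² = 451.1376; σ² + n·σ₀² = 451.1376 + 13·442.6816 = 6205.9984.
Posterior precision = 1/σ₀² + n/σ² = 1/442.6816 + 13/451.1376 = (σ² + n·σ₀²)/(σ₀²σ²) = 6205.9984/(442.6816·451.1376); posterior variance σₙ² = σ₀²σ²/(σ² + n·σ₀²) = 442.6816·451.1376/6205.9984 = 32.180207.
Posterior SD = √σₙ² = √(442.6816·451.1376/6205.9984) = 5.6728.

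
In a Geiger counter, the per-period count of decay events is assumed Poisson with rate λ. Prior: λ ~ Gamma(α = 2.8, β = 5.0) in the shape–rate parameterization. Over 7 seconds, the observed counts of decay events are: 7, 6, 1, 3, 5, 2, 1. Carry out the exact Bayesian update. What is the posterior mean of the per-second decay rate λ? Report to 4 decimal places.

With a Gamma(shape α, rate β) prior, the Poisson likelihood is conjugate: the posterior is Gamma(α + ΣXᵢ, β + n).
Sum of counts S = 25 over n = 7 seconds.
Posterior: Gamma(α+S, β+n) = Gamma(2.8+25, 5.0+7) = Gamma(27.8, 12.0).
Posterior mean = α/β = 27.8/12.0 = 2.3167.

2.3167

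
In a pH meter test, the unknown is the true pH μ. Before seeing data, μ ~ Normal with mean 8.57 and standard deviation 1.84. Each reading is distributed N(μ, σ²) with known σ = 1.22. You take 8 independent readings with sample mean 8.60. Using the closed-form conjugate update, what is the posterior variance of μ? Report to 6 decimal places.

For Normal data with known variance σ², a Normal(μ₀, σ₀²) prior on μ is conjugate. Posterior precision = 1/σ₀² + n/σ²; posterior mean is the precision-weighted average of μ₀ and x̄.
σ₀² = 1.84² = 3.3856, σ² = 1.22² = 1.4884; σ² + n·σ₀² = 1.4884 + 8·3.3856 = 28.5732.
Posterior precision = 1/σ₀² + n/σ² = 1/3.3856 + 8/1.4884 = (σ² + n·σ₀²)/(σ₀²σ²) = 28.5732/(3.3856·1.4884); posterior variance σₙ² = σ₀²σ²/(σ² + n·σ₀²) = 3.3856·1.4884/28.5732 = 0.176359.

0.176359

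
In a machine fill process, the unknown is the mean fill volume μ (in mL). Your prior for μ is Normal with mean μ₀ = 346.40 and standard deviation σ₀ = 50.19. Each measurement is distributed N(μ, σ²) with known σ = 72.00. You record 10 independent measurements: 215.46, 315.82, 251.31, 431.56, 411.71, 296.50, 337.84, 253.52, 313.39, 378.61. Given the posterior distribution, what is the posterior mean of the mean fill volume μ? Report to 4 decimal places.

For Normal data with known variance σ², a Normal(μ₀, σ₀²) prior on μ is conjugate. Posterior precision = 1/σ₀² + n/σ²; posterior mean is the precision-weighted average of μ₀ and x̄.
Σxᵢ = 215.46 + 315.82 + 251.31 + 431.56 + 411.71 + 296.50 + 337.84 + 253.52 + 313.39 + 378.61 = 3205.72, so n·x̄ = 3205.72.
σ₀² = 50.19² = 2519.0361, σ² = 72.00² = 5184; σ² + n·σ₀² = 5184 + 10·2519.0361 = 30374.361.
Posterior mean = (μ₀/σ₀² + n·x̄/σ²)/(1/σ₀² + n/σ²) = (σ²·μ₀ + σ₀²·n·x̄)/(σ² + n·σ₀²) = (5184·346.40 + 2519.0361·3205.72)/30374.361 = 9871062.006492/30374.361 = 324.9801.

324.9801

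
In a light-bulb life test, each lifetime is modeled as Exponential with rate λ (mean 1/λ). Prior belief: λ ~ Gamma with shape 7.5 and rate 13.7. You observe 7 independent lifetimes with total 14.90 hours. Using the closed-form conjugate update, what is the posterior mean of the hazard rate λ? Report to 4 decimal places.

0.5070

With a Gamma(shape α, rate β) prior on the exponential rate λ, the posterior after n observations with total T = Σxᵢ is Gamma(α+n, β+T).
Posterior: Gamma(7.5+7, 13.7+14.90) = Gamma(14.5, 28.60).
Posterior mean of λ = α/β = 14.5/28.60 = 0.5070.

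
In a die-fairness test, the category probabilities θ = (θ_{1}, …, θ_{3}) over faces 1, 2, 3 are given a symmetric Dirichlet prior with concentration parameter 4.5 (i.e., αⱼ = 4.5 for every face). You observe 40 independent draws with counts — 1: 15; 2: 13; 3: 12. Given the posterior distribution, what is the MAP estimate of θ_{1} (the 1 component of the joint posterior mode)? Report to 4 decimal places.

The Dirichlet prior is conjugate to the Multinomial likelihood: each posterior αⱼ = prior αⱼ + observed count nⱼ.
Posterior concentration: (19.5, 17.5, 16.5), total = 53.5.
Joint mode component: (α_{1}−1)/(Σα−K) = 18.5/50.5 = 0.3663.

0.3663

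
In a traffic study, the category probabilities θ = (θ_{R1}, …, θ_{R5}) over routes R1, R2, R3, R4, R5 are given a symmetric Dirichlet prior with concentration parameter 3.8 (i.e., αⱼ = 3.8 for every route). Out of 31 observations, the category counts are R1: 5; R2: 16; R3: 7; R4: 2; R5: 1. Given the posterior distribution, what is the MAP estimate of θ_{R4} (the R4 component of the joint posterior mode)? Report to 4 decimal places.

The Dirichlet prior is conjugate to the Multinomial likelihood: each posterior αⱼ = prior αⱼ + observed count nⱼ.
Posterior concentration: (8.8, 19.8, 10.8, 5.8, 4.8), total = 50.0.
Joint mode component: (α_{R4}−1)/(Σα−K) = 4.8/45.0 = 0.1067.

0.1067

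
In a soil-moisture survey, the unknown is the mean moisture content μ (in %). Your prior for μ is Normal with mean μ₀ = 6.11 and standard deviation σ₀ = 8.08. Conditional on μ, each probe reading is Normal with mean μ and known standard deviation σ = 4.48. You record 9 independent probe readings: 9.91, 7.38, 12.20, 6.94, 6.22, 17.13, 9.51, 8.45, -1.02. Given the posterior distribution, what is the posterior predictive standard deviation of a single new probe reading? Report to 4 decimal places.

4.7145

For Normal data with known variance σ², a Normal(μ₀, σ₀²) prior on μ is conjugate. Posterior precision = 1/σ₀² + n/σ²; posterior mean is the precision-weighted average of μ₀ and x̄.
σ₀² = 8.08² = 65.2864, σ² = 4.48² = 20.0704; σ² + n·σ₀² = 20.0704 + 9·65.2864 = 607.648.
Posterior precision = 1/σ₀² + n/σ² = 1/65.2864 + 9/20.0704 = (σ² + n·σ₀²)/(σ₀²σ²) = 607.648/(65.2864·20.0704); posterior variance σₙ² = σ₀²σ²/(σ² + n·σ₀²) = 65.2864·20.0704/607.648 = 2.156387.
Predictive variance for one new observation = σₙ² + σ² = 65.2864·20.0704/607.648 + 20.0704 = σ²·(σ₀² + 607.648)/607.648 = 20.0704·672.9344/607.648 = 22.226787; SD = √(20.0704·672.9344/607.648) = 4.7145.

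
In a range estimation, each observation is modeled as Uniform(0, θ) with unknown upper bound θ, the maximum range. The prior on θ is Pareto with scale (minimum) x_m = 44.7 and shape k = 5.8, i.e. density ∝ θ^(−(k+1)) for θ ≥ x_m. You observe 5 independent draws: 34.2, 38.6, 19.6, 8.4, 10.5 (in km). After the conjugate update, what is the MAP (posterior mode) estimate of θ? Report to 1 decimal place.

44.7

A Pareto(scale x_m, shape k) prior on the upper bound θ of Uniform(0, θ) is conjugate: posterior is Pareto(max(x_m, max xᵢ), k + n).
Sample maximum = 38.6; prior scale x_m = 44.7 → posterior scale = max = 44.7.
Posterior shape = 5.8 + 5 = 10.8.
The Pareto density is decreasing on [x_m, ∞), so the mode is x_m = 44.7.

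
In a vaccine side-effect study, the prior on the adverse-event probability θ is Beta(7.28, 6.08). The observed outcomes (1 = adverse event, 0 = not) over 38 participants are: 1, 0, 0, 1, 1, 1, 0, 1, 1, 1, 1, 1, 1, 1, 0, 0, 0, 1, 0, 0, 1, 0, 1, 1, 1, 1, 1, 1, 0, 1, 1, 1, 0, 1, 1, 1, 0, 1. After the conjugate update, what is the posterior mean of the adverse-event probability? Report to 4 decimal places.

0.6480

The Beta prior is conjugate to a Binomial/Bernoulli likelihood; the update adds successes to α and failures to β.
Posterior: Beta(α+k, β+n−k) = Beta(7.28+26, 6.08+12) = Beta(33.28, 18.08).
Posterior mean = α/(α+β) = 33.28/51.36 = 0.6480.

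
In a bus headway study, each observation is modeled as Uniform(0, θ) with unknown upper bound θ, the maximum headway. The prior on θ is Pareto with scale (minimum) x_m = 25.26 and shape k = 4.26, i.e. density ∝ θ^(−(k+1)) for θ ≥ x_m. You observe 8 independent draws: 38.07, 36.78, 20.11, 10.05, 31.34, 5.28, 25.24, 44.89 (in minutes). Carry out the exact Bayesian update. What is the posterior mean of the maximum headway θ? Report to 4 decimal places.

48.8767

A Pareto(scale x_m, shape k) prior on the upper bound θ of Uniform(0, θ) is conjugate: posterior is Pareto(max(x_m, max xᵢ), k + n).
Sample maximum = 44.89; prior scale x_m = 25.26 → posterior scale = max = 44.89.
Posterior shape = 4.26 + 8 = 12.26.
E[θ|data] = k·x_m/(k−1) = 12.26·44.89/11.26 = 48.8767.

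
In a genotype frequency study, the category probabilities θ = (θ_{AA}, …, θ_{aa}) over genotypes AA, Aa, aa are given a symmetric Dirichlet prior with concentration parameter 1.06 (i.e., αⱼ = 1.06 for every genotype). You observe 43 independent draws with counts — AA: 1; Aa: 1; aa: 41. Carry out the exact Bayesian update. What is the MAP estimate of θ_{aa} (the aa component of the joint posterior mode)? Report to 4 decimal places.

0.9509

The Dirichlet prior is conjugate to the Multinomial likelihood: each posterior αⱼ = prior αⱼ + observed count nⱼ.
Posterior concentration: (2.06, 2.06, 42.06), total = 46.18.
Joint mode component: (α_{aa}−1)/(Σα−K) = 41.06/43.18 = 0.9509.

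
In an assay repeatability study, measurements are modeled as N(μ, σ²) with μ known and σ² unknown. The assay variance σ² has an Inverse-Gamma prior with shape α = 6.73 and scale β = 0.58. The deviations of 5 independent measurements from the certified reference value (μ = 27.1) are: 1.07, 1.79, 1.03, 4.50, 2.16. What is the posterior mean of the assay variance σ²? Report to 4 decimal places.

With known mean μ and an Inverse-Gamma(α, β) prior on σ², the Normal likelihood is conjugate: posterior is Inv-Gamma(α + n/2, β + Σ(xᵢ−μ)²/2).
Σ(xᵢ−μ)² = (1.07)² + (1.79)² + (1.03)² + (4.50)² + (2.16)² = 30.3255.
Posterior: Inv-Gamma(6.73 + 5/2, 0.58 + 30.3255/2) = Inv-Gamma(9.23, 15.74275).
E[σ²|data] = β/(α−1) = 15.74275/8.23 = 1.9128.

1.9128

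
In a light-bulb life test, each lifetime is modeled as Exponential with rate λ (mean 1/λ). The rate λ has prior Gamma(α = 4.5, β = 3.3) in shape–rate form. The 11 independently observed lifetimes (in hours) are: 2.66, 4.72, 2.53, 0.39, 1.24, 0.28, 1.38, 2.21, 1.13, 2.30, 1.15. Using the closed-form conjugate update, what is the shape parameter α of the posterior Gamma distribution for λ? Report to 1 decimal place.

With a Gamma(shape α, rate β) prior on the exponential rate λ, the posterior after n observations with total T = Σxᵢ is Gamma(α+n, β+T).
Sum of observations T = 19.99 hours; n = 11.
Posterior: Gamma(4.5+11, 3.3+19.99) = Gamma(15.5, 23.29).
Posterior α = 15.5.

15.5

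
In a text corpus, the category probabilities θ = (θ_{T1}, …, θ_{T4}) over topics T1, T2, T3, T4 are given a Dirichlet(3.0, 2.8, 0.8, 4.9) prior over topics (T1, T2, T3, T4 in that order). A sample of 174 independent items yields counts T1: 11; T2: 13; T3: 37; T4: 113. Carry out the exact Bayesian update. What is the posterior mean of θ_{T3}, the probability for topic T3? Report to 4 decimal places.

The Dirichlet prior is conjugate to the Multinomial likelihood: each posterior αⱼ = prior αⱼ + observed count nⱼ.
Posterior concentration: (14.0, 15.8, 37.8, 117.9), total = 185.5.
E[θ_{T3}|data] = α_{T3}/Σα = 37.8/185.5 = 0.2038.

0.2038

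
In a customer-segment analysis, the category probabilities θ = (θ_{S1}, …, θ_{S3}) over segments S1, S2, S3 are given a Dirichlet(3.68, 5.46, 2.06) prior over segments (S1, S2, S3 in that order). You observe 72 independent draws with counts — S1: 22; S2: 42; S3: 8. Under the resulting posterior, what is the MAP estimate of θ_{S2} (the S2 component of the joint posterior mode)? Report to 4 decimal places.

The Dirichlet prior is conjugate to the Multinomial likelihood: each posterior αⱼ = prior αⱼ + observed count nⱼ.
Posterior concentration: (25.68, 47.46, 10.06), total = 83.20.
Joint mode component: (α_{S2}−1)/(Σα−K) = 46.46/80.20 = 0.5793.

0.5793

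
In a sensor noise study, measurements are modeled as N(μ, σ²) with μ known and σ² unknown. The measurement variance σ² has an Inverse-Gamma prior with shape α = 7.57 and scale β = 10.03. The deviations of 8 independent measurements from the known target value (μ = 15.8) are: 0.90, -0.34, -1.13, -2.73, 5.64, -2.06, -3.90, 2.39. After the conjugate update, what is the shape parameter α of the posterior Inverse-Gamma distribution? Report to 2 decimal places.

11.57

With known mean μ and an Inverse-Gamma(α, β) prior on σ², the Normal likelihood is conjugate: posterior is Inv-Gamma(α + n/2, β + Σ(xᵢ−μ)²/2).
Σ(xᵢ−μ)² = (0.90)² + (-0.34)² + (-1.13)² + (-2.73)² + (5.64)² + (-2.06)² + (-3.90)² + (2.39)² = 66.6307.
Posterior: Inv-Gamma(7.57 + 8/2, 10.03 + 66.6307/2) = Inv-Gamma(11.57, 43.34535).
Posterior α = 11.57.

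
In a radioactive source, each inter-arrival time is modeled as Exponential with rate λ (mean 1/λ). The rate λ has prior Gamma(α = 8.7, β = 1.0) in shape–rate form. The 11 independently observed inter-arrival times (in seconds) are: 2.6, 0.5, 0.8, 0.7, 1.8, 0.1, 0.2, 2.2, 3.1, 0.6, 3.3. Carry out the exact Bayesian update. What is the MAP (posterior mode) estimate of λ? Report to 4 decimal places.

1.1065

With a Gamma(shape α, rate β) prior on the exponential rate λ, the posterior after n observations with total T = Σxᵢ is Gamma(α+n, β+T).
Sum of observations T = 15.9 seconds; n = 11.
Posterior: Gamma(8.7+11, 1.0+15.9) = Gamma(19.7, 16.9).
Mode = (α−1)/β = 1.1065.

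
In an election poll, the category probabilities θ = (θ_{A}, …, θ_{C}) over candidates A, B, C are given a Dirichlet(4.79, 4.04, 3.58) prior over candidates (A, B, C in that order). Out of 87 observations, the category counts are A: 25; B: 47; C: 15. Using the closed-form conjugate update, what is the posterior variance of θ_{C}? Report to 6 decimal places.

0.001513

The Dirichlet prior is conjugate to the Multinomial likelihood: each posterior αⱼ = prior αⱼ + observed count nⱼ.
Posterior concentration: (29.79, 51.04, 18.58), total = 99.41.
Var[θ_j] = α_j(Σα−α_j)/((Σα)²(Σα+1)) = 18.58·80.83/(99.41²·100.41) = 0.001513.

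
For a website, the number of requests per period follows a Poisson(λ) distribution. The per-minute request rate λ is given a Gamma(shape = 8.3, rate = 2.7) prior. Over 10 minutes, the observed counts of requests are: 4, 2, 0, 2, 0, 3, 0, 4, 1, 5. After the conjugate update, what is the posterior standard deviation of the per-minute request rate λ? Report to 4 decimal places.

With a Gamma(shape α, rate β) prior, the Poisson likelihood is conjugate: the posterior is Gamma(α + ΣXᵢ, β + n).
Sum of counts S = 21 over n = 10 minutes.
Posterior: Gamma(α+S, β+n) = Gamma(8.3+21, 2.7+10) = Gamma(29.3, 12.7).
SD = √α/β = √29.3/12.7 = 0.4262.

0.4262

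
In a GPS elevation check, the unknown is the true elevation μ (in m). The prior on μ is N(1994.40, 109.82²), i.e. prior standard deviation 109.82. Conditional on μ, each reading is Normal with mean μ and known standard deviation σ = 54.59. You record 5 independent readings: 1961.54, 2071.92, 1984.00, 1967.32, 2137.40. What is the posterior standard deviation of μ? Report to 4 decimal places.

For Normal data with known variance σ², a Normal(μ₀, σ₀²) prior on μ is conjugate. Posterior precision = 1/σ₀² + n/σ²; posterior mean is the precision-weighted average of μ₀ and x̄.
σ₀² = 109.82² = 12060.4324, σ² = 54.59² = 2980.0681; σ² + n·σ₀² = 2980.0681 + 5·12060.4324 = 63282.2301.
Posterior precision = 1/σ₀² + n/σ² = 1/12060.4324 + 5/2980.0681 = (σ² + n·σ₀²)/(σ₀²σ²) = 63282.2301/(12060.4324·2980.0681); posterior variance σₙ² = σ₀²σ²/(σ² + n·σ₀²) = 12060.4324·2980.0681/63282.2301 = 567.946323.
Posterior SD = √σₙ² = √(12060.4324·2980.0681/63282.2301) = 23.8316.

23.8316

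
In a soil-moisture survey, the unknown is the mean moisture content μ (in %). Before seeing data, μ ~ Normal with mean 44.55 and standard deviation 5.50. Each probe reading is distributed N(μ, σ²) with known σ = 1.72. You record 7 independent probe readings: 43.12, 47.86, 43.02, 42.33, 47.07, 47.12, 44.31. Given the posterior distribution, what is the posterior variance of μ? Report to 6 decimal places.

For Normal data with known variance σ², a Normal(μ₀, σ₀²) prior on μ is conjugate. Posterior precision = 1/σ₀² + n/σ²; posterior mean is the precision-weighted average of μ₀ and x̄.
σ₀² = 5.50² = 30.25, σ² = 1.72² = 2.9584; σ² + n·σ₀² = 2.9584 + 7·30.25 = 214.7084.
Posterior precision = 1/σ₀² + n/σ² = 1/30.25 + 7/2.9584 = (σ² + n·σ₀²)/(σ₀²σ²) = 214.7084/(30.25·2.9584); posterior variance σₙ² = σ₀²σ²/(σ² + n·σ₀²) = 30.25·2.9584/214.7084 = 0.416805.

0.416805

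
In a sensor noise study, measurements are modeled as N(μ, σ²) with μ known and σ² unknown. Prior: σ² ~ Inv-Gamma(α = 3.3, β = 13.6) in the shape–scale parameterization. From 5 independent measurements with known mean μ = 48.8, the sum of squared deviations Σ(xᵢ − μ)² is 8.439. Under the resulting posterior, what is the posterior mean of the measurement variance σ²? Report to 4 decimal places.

3.7124

With known mean μ and an Inverse-Gamma(α, β) prior on σ², the Normal likelihood is conjugate: posterior is Inv-Gamma(α + n/2, β + Σ(xᵢ−μ)²/2).
Posterior: Inv-Gamma(3.3 + 5/2, 13.6 + 8.439/2) = Inv-Gamma(5.80, 17.8195).
E[σ²|data] = β/(α−1) = 17.8195/4.80 = 3.7124.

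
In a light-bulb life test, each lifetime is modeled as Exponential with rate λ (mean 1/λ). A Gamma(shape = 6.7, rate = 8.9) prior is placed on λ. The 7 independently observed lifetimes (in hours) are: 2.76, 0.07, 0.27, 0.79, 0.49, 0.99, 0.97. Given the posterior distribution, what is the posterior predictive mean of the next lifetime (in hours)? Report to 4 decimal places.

With a Gamma(shape α, rate β) prior on the exponential rate λ, the posterior after n observations with total T = Σxᵢ is Gamma(α+n, β+T).
Sum of observations T = 6.34 hours; n = 7.
Posterior: Gamma(6.7+7, 8.9+6.34) = Gamma(13.7, 15.24).
The predictive distribution for the next observation is Lomax; its mean is β/(α−1) = 15.24/12.7 = 1.2000.

1.2000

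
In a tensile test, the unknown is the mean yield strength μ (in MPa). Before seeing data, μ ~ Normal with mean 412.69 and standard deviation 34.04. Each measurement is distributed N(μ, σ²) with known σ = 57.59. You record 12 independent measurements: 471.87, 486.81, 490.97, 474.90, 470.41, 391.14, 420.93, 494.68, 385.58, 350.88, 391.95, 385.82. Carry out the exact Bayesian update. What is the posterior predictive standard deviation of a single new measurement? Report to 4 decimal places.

59.4959

For Normal data with known variance σ², a Normal(μ₀, σ₀²) prior on μ is conjugate. Posterior precision = 1/σ₀² + n/σ²; posterior mean is the precision-weighted average of μ₀ and x̄.
σ₀² = 34.04² = 1158.7216, σ² = 57.59² = 3316.6081; σ² + n·σ₀² = 3316.6081 + 12·1158.7216 = 17221.2673.
Posterior precision = 1/σ₀² + n/σ² = 1/1158.7216 + 12/3316.6081 = (σ² + n·σ₀²)/(σ₀²σ²) = 17221.2673/(1158.7216·3316.6081); posterior variance σₙ² = σ₀²σ²/(σ² + n·σ₀²) = 1158.7216·3316.6081/17221.2673 = 223.155786.
Predictive variance for one new observation = σₙ² + σ² = 1158.7216·3316.6081/17221.2673 + 3316.6081 = σ²·(σ₀² + 17221.2673)/17221.2673 = 3316.6081·18379.9889/17221.2673 = 3539.763886; SD = √(3316.6081·18379.9889/17221.2673) = 59.4959.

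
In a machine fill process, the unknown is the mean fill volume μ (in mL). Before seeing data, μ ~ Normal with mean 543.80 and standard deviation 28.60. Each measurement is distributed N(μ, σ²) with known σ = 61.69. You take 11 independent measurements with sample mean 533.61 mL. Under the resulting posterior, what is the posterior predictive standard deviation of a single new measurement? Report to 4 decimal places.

For Normal data with known variance σ², a Normal(μ₀, σ₀²) prior on μ is conjugate. Posterior precision = 1/σ₀² + n/σ²; posterior mean is the precision-weighted average of μ₀ and x̄.
σ₀² = 28.60² = 817.96, σ² = 61.69² = 3805.6561; σ² + n·σ₀² = 3805.6561 + 11·817.96 = 12803.2161.
Posterior precision = 1/σ₀² + n/σ² = 1/817.96 + 11/3805.6561 = (σ² + n·σ₀²)/(σ₀²σ²) = 12803.2161/(817.96·3805.6561); posterior variance σₙ² = σ₀²σ²/(σ² + n·σ₀²) = 817.96·3805.6561/12803.2161 = 243.132229.
Predictive variance for one new observation = σₙ² + σ² = 817.96·3805.6561/12803.2161 + 3805.6561 = σ²·(σ₀² + 12803.2161)/12803.2161 = 3805.6561·13621.1761/12803.2161 = 4048.788329; SD = √(3805.6561·13621.1761/12803.2161) = 63.6301.

63.6301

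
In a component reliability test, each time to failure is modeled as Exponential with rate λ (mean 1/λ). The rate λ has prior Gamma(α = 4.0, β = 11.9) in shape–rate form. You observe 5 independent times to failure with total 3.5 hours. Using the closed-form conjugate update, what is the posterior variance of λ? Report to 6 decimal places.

With a Gamma(shape α, rate β) prior on the exponential rate λ, the posterior after n observations with total T = Σxᵢ is Gamma(α+n, β+T).
Posterior: Gamma(4.0+5, 11.9+3.5) = Gamma(9.0, 15.4).
Var = α/β² = 0.037949.

0.037949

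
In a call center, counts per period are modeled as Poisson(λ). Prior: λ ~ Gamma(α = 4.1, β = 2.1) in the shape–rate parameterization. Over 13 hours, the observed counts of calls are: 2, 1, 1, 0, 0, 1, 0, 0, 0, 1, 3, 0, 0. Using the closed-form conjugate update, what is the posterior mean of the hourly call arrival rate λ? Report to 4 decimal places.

With a Gamma(shape α, rate β) prior, the Poisson likelihood is conjugate: the posterior is Gamma(α + ΣXᵢ, β + n).
Sum of counts S = 9 over n = 13 hours.
Posterior: Gamma(α+S, β+n) = Gamma(4.1+9, 2.1+13) = Gamma(13.1, 15.1).
Posterior mean = α/β = 13.1/15.1 = 0.8675.

0.8675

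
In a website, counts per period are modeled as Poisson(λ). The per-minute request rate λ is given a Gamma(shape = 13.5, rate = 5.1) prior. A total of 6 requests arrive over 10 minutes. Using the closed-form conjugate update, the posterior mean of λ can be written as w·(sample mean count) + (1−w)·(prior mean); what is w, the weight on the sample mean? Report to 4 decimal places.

0.6623

With a Gamma(shape α, rate β) prior, the Poisson likelihood is conjugate: the posterior is Gamma(α + ΣXᵢ, β + n).
Posterior mean = (α₀+S)/(β₀+n) = [n/(β₀+n)]·(S/n) + [β₀/(β₀+n)]·(α₀/β₀), so only n and β₀ enter the weight.
Weight on data w = n/(β₀+n) = 10/(5.1+10) = 10/15.1 = 0.6623.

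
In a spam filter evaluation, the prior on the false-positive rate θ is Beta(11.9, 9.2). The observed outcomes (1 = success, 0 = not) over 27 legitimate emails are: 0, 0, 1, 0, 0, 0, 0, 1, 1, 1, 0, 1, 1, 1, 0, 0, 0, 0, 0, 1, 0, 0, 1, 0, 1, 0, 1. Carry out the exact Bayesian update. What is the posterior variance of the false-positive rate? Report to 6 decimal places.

The Beta prior is conjugate to a Binomial/Bernoulli likelihood; the update adds successes to α and failures to β.
Posterior: Beta(α+k, β+n−k) = Beta(11.9+11, 9.2+16) = Beta(22.9, 25.2).
Var = αβ/((α+β)²(α+β+1)) = 22.9·25.2/(48.1²·49.1) = 0.005080.

0.005080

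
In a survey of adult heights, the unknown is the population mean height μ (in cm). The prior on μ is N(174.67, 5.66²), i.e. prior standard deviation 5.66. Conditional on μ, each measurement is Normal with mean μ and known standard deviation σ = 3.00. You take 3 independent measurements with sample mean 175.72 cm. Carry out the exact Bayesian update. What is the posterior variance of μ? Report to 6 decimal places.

For Normal data with known variance σ², a Normal(μ₀, σ₀²) prior on μ is conjugate. Posterior precision = 1/σ₀² + n/σ²; posterior mean is the precision-weighted average of μ₀ and x̄.
σ₀² = 5.66² = 32.0356, σ² = 3.00² = 9; σ² + n·σ₀² = 9 + 3·32.0356 = 105.1068.
Posterior precision = 1/σ₀² + n/σ² = 1/32.0356 + 3/9 = (σ² + n·σ₀²)/(σ₀²σ²) = 105.1068/(32.0356·9); posterior variance σₙ² = σ₀²σ²/(σ² + n·σ₀²) = 32.0356·9/105.1068 = 2.743118.

2.743118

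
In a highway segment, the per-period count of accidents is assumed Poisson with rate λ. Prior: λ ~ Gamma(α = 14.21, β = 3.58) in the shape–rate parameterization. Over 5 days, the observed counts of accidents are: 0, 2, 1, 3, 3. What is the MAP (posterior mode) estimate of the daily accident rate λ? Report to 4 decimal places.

With a Gamma(shape α, rate β) prior, the Poisson likelihood is conjugate: the posterior is Gamma(α + ΣXᵢ, β + n).
Sum of counts S = 9 over n = 5 days.
Posterior: Gamma(α+S, β+n) = Gamma(14.21+9, 3.58+5) = Gamma(23.21, 8.58).
Mode of Gamma(α,β) for α≥1 is (α−1)/β = 22.21/8.58 = 2.5886.

2.5886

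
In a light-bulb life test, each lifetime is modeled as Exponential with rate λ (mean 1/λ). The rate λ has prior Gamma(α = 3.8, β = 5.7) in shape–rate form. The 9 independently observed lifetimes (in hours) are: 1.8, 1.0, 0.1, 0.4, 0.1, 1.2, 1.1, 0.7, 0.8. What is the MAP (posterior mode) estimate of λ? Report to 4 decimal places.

0.9147

With a Gamma(shape α, rate β) prior on the exponential rate λ, the posterior after n observations with total T = Σxᵢ is Gamma(α+n, β+T).
Sum of observations T = 7.2 hours; n = 9.
Posterior: Gamma(3.8+9, 5.7+7.2) = Gamma(12.8, 12.9).
Mode = (α−1)/β = 0.9147.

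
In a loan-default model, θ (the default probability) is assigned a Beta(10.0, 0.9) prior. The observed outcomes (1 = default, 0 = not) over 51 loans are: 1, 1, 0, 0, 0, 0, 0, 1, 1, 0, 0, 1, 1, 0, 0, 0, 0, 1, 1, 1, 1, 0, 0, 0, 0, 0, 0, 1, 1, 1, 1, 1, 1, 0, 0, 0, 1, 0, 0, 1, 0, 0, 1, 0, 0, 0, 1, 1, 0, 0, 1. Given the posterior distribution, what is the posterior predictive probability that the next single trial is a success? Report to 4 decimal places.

The Beta prior is conjugate to a Binomial/Bernoulli likelihood; the update adds successes to α and failures to β.
Posterior: Beta(α+k, β+n−k) = Beta(10.0+22, 0.9+29) = Beta(32.0, 29.9).
For a single future Bernoulli trial, P(success | data) = α/(α+β) = 0.5170.

0.5170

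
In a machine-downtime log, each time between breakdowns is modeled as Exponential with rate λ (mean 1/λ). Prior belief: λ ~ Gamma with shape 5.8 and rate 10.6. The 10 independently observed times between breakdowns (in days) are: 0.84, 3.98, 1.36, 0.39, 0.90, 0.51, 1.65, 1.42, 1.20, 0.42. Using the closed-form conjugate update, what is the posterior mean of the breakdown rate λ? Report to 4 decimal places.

0.6790

With a Gamma(shape α, rate β) prior on the exponential rate λ, the posterior after n observations with total T = Σxᵢ is Gamma(α+n, β+T).
Sum of observations T = 12.67 days; n = 10.
Posterior: Gamma(5.8+10, 10.6+12.67) = Gamma(15.8, 23.27).
Posterior mean of λ = α/β = 15.8/23.27 = 0.6790.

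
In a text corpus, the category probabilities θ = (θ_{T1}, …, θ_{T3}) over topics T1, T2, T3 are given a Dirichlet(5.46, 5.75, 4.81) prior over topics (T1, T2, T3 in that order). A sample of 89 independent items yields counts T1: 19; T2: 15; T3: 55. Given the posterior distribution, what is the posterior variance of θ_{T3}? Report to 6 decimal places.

0.002312

The Dirichlet prior is conjugate to the Multinomial likelihood: each posterior αⱼ = prior αⱼ + observed count nⱼ.
Posterior concentration: (24.46, 20.75, 59.81), total = 105.02.
Var[θ_j] = α_j(Σα−α_j)/((Σα)²(Σα+1)) = 59.81·45.21/(105.02²·106.02) = 0.002312.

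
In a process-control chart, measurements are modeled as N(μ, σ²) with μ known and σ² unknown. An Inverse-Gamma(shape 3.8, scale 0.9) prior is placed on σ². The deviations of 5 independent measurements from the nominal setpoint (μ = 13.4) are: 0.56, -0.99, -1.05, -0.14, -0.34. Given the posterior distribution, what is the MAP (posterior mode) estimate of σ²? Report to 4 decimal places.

With known mean μ and an Inverse-Gamma(α, β) prior on σ², the Normal likelihood is conjugate: posterior is Inv-Gamma(α + n/2, β + Σ(xᵢ−μ)²/2).
Σ(xᵢ−μ)² = (0.56)² + (-0.99)² + (-1.05)² + (-0.14)² + (-0.34)² = 2.5314.
Posterior: Inv-Gamma(3.8 + 5/2, 0.9 + 2.5314/2) = Inv-Gamma(6.30, 2.16570).
Mode = β/(α+1) = 2.16570/7.30 = 0.2967.

0.2967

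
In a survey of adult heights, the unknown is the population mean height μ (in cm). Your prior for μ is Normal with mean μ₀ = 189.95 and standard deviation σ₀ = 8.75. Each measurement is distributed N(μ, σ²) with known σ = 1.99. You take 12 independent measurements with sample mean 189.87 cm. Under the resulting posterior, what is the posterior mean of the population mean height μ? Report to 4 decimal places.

189.8703

For Normal data with known variance σ², a Normal(μ₀, σ₀²) prior on μ is conjugate. Posterior precision = 1/σ₀² + n/σ²; posterior mean is the precision-weighted average of μ₀ and x̄.
n·x̄ = 12·189.87 = 2278.44.
σ₀² = 8.75² = 76.5625, σ² = 1.99² = 3.9601; σ² + n·σ₀² = 3.9601 + 12·76.5625 = 922.7101.
Posterior mean = (μ₀/σ₀² + n·x̄/σ²)/(1/σ₀² + n/σ²) = (σ²·μ₀ + σ₀²·n·x̄)/(σ² + n·σ₀²) = (3.9601·189.95 + 76.5625·2278.44)/922.7101 = 175195.283495/922.7101 = 189.8703.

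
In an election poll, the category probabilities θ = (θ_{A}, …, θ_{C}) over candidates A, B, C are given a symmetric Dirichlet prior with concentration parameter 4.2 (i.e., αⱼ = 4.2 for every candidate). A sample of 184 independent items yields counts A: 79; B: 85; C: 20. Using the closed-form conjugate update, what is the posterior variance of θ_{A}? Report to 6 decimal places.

0.001235

The Dirichlet prior is conjugate to the Multinomial likelihood: each posterior αⱼ = prior αⱼ + observed count nⱼ.
Posterior concentration: (83.2, 89.2, 24.2), total = 196.6.
Var[θ_j] = α_j(Σα−α_j)/((Σα)²(Σα+1)) = 83.2·113.4/(196.6²·197.6) = 0.001235.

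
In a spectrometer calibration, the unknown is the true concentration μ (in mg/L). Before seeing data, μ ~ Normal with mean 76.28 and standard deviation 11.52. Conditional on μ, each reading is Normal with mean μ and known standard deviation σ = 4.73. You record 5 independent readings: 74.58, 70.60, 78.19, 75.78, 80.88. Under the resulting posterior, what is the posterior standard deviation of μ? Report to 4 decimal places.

For Normal data with known variance σ², a Normal(μ₀, σ₀²) prior on μ is conjugate. Posterior precision = 1/σ₀² + n/σ²; posterior mean is the precision-weighted average of μ₀ and x̄.
σ₀² = 11.52² = 132.7104, σ² = 4.73² = 22.3729; σ² + n·σ₀² = 22.3729 + 5·132.7104 = 685.9249.
Posterior precision = 1/σ₀² + n/σ² = 1/132.7104 + 5/22.3729 = (σ² + n·σ₀²)/(σ₀²σ²) = 685.9249/(132.7104·22.3729); posterior variance σₙ² = σ₀²σ²/(σ² + n·σ₀²) = 132.7104·22.3729/685.9249 = 4.328632.
Posterior SD = √σₙ² = √(132.7104·22.3729/685.9249) = 2.0805.

2.0805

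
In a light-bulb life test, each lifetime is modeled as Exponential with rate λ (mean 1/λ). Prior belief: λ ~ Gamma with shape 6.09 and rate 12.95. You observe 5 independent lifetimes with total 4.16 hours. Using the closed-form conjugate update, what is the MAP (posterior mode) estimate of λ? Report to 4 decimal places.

With a Gamma(shape α, rate β) prior on the exponential rate λ, the posterior after n observations with total T = Σxᵢ is Gamma(α+n, β+T).
Posterior: Gamma(6.09+5, 12.95+4.16) = Gamma(11.09, 17.11).
Mode = (α−1)/β = 0.5897.

0.5897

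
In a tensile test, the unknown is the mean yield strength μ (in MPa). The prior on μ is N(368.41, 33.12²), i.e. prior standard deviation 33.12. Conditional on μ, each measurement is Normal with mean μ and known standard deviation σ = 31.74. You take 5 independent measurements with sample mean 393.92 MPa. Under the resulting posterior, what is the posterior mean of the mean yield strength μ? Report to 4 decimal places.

For Normal data with known variance σ², a Normal(μ₀, σ₀²) prior on μ is conjugate. Posterior precision = 1/σ₀² + n/σ²; posterior mean is the precision-weighted average of μ₀ and x̄.
n·x̄ = 5·393.92 = 1969.6.
σ₀² = 33.12² = 1096.9344, σ² = 31.74² = 1007.4276; σ² + n·σ₀² = 1007.4276 + 5·1096.9344 = 6492.0996.
Posterior mean = (μ₀/σ₀² + n·x̄/σ²)/(1/σ₀² + n/σ²) = (σ²·μ₀ + σ₀²·n·x̄)/(σ² + n·σ₀²) = (1007.4276·368.41 + 1096.9344·1969.6)/6492.0996 = 2531668.396356/6492.0996 = 389.9614.

389.9614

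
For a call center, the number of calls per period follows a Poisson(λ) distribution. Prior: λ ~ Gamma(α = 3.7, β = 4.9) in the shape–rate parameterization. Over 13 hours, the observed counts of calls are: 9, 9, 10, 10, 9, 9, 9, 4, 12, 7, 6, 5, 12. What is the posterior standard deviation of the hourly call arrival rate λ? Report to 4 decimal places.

With a Gamma(shape α, rate β) prior, the Poisson likelihood is conjugate: the posterior is Gamma(α + ΣXᵢ, β + n).
Sum of counts S = 111 over n = 13 hours.
Posterior: Gamma(α+S, β+n) = Gamma(3.7+111, 4.9+13) = Gamma(114.7, 17.9).
SD = √α/β = √114.7/17.9 = 0.5983.

0.5983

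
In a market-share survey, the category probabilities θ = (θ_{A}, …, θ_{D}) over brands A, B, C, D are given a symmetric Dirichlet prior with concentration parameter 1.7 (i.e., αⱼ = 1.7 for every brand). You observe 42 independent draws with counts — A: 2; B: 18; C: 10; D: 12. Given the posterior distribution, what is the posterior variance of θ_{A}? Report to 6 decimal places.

0.001407

The Dirichlet prior is conjugate to the Multinomial likelihood: each posterior αⱼ = prior αⱼ + observed count nⱼ.
Posterior concentration: (3.7, 19.7, 11.7, 13.7), total = 48.8.
Var[θ_j] = α_j(Σα−α_j)/((Σα)²(Σα+1)) = 3.7·45.1/(48.8²·49.8) = 0.001407.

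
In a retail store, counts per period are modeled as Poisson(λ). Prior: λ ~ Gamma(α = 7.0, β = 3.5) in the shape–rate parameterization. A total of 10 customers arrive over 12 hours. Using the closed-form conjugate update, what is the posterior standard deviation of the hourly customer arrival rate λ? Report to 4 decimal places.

With a Gamma(shape α, rate β) prior, the Poisson likelihood is conjugate: the posterior is Gamma(α + ΣXᵢ, β + n).
Posterior: Gamma(α+S, β+n) = Gamma(7.0+10, 3.5+12) = Gamma(17.0, 15.5).
SD = √α/β = √17.0/15.5 = 0.2660.

0.2660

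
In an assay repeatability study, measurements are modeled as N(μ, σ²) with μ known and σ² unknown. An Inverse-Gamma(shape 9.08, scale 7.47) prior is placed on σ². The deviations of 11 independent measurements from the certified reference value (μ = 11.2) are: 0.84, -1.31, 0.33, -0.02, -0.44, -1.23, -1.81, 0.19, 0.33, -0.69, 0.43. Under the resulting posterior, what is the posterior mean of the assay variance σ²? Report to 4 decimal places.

With known mean μ and an Inverse-Gamma(α, β) prior on σ², the Normal likelihood is conjugate: posterior is Inv-Gamma(α + n/2, β + Σ(xᵢ−μ)²/2).
Σ(xᵢ−μ)² = (0.84)² + (-1.31)² + (0.33)² + (-0.02)² + (-0.44)² + (-1.23)² + (-1.81)² + (0.19)² + (0.33)² + (-0.69)² + (0.43)² = 8.3196.
Posterior: Inv-Gamma(9.08 + 11/2, 7.47 + 8.3196/2) = Inv-Gamma(14.58, 11.62980).
E[σ²|data] = β/(α−1) = 11.62980/13.58 = 0.8564.

0.8564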